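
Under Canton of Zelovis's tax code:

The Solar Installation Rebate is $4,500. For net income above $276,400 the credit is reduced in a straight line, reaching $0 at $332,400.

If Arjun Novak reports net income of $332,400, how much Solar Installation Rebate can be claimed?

Solar Installation Rebate: $332,400 is at or above $332,400, so the credit is $0.

$0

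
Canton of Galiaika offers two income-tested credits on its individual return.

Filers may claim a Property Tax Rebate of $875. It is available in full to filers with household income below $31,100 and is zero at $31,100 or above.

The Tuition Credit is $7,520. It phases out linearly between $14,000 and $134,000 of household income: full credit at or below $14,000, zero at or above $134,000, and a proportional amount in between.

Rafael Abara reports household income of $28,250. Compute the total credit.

Property Tax Rebate: $28,250 is below the $31,100 cutoff, so the full $875 applies.
Tuition Credit: $28,250 is $14,250 into a $120,000 phase-out range, leaving 105,750/120,000 of the credit: $7,520 × 105,750/120,000 = $6,627.
Total: $875 + $6,627 = $7,502.

$7,502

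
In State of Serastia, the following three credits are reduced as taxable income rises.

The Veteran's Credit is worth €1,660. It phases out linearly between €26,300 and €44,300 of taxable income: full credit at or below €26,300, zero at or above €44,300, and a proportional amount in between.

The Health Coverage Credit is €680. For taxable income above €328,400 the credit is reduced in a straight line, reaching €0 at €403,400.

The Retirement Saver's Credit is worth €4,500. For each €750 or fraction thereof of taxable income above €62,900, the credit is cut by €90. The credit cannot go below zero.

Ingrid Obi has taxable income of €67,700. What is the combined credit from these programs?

Veteran's Credit: €67,700 is at or above €44,300, so the credit is €0.
Health Coverage Credit: €67,700 is at or below the €328,400 threshold, so the full €680 applies.
Retirement Saver's Credit: income exceeds €62,900 by €4,800, which is 7 full-or-partial €750 increments; reduction = 7 × €90 = €630, leaving €3,870.
Total: €0 + €680 + €3,870 = €4,550.

€4,550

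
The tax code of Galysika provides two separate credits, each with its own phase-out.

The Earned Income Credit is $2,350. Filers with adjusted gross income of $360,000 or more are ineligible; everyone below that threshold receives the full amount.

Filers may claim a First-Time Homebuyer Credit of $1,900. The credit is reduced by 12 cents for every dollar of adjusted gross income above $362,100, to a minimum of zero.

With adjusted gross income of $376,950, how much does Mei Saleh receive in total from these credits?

Earned Income Credit: $376,950 meets or exceeds the $360,000 cutoff, so the credit is $0.
First-Time Homebuyer Credit: 12% of the $14,850 excess over $362,100 is $1,782; credit = $1,900 − $1,782 = $118.
Total: $0 + $118 = $118.

$118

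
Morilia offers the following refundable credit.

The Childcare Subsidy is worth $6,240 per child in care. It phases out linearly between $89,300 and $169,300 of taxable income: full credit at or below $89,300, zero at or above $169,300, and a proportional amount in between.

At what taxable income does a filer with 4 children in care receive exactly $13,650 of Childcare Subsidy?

Full credit = 4 × $6,240 = $24,960.
$13,650 is 13,650/24,960 of the full $24,960, so 11,310/24,960 of the $80,000 range has been used: income = $89,300 + $80,000 × 11,310/24,960 = $125,550.

$125,550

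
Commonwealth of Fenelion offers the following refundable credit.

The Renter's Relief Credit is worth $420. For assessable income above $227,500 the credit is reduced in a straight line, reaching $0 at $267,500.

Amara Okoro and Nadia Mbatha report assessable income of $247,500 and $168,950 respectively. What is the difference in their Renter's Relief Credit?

$210

Amara ($247,500): Renter's Relief Credit: $247,500 is $20,000 into a $40,000 phase-out range, leaving 20,000/40,000 of the credit: $420 × 20,000/40,000 = $210.
Nadia ($168,950): Renter's Relief Credit: $168,950 is at or below the $227,500 threshold, so the full $420 applies.
Difference: |$210 − $420| = $210.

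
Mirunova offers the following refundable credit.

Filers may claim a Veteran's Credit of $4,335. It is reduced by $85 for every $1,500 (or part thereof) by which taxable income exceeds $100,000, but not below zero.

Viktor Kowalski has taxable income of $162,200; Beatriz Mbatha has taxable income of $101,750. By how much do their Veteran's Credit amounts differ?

$3,400

Viktor ($162,200): Veteran's Credit: income exceeds $100,000 by $62,200, which is 42 full-or-partial $1,500 increments; reduction = 42 × $85 = $3,570, leaving $765.
Beatriz ($101,750): Veteran's Credit: income exceeds $100,000 by $1,750, which is 2 full-or-partial $1,500 increments; reduction = 2 × $85 = $170, leaving $4,165.
Difference: |$765 − $4,165| = $3,400.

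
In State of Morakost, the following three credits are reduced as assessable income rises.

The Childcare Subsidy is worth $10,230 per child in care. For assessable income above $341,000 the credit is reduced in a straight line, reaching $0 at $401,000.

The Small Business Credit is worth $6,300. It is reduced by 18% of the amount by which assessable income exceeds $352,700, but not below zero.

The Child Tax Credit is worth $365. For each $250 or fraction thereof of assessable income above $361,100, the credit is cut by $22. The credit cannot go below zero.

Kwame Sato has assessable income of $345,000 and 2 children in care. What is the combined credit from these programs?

$25,761

Childcare Subsidy: base = 2 × $10,230 = $20,460. $345,000 is $4,000 into a $60,000 phase-out range, leaving 56,000/60,000 of the credit: $20,460 × 56,000/60,000 = $19,096.
Small Business Credit: $345,000 is at or below the $352,700 threshold, so the full $6,300 applies.
Child Tax Credit: $345,000 is at or below the $361,100 threshold, so the full $365 applies.
Total: $19,096 + $6,300 + $365 = $25,761.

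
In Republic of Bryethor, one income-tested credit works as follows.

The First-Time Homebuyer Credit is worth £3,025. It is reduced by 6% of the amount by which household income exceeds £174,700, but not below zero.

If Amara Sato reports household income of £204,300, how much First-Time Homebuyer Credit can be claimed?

First-Time Homebuyer Credit: 6% of the £29,600 excess over £174,700 is £1,776; credit = £3,025 − £1,776 = £1,249.

£1,249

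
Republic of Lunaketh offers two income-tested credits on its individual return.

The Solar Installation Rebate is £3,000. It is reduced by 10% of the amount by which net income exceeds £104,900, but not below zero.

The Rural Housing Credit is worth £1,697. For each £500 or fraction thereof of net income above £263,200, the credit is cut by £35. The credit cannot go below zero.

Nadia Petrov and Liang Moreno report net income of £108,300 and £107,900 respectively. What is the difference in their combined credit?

£40

Nadia (£108,300): Solar Installation Rebate: 10% of the £3,400 excess over £104,900 is £340; credit = £3,000 − £340 = £2,660. Rural Housing Credit: £108,300 is at or below the £263,200 threshold, so the full £1,697 applies. total £2,660 + £1,697 = £4,357
Liang (£107,900): Solar Installation Rebate: 10% of the £3,000 excess over £104,900 is £300; credit = £3,000 − £300 = £2,700. Rural Housing Credit: £107,900 is at or below the £263,200 threshold, so the full £1,697 applies. total £2,700 + £1,697 = £4,397
Difference: |£4,357 − £4,397| = £40.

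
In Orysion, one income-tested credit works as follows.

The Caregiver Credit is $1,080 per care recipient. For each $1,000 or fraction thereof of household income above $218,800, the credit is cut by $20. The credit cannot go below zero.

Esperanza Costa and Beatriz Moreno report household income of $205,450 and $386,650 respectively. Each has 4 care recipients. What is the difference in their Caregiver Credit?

Esperanza ($205,450): Caregiver Credit: base = 4 × $1,080 = $4,320. $205,450 is at or below the $218,800 threshold, so the full $4,320 applies.
Beatriz ($386,650): Caregiver Credit: base = 4 × $1,080 = $4,320. income exceeds $218,800 by $167,850, which is 168 full-or-partial $1,000 increments; reduction = 168 × $20 = $3,360, leaving $960.
Difference: |$4,320 − $960| = $3,360.

$3,360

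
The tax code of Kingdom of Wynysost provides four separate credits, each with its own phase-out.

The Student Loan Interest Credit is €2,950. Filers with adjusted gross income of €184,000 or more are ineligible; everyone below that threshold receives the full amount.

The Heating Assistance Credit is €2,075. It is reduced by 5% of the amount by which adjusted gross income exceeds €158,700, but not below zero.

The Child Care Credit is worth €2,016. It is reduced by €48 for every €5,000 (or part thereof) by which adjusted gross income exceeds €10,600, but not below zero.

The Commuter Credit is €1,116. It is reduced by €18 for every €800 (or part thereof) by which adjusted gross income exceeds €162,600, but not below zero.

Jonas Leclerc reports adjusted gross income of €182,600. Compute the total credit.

Student Loan Interest Credit: €182,600 is below the €184,000 cutoff, so the full €2,950 applies.
Heating Assistance Credit: 5% of the €23,900 excess over €158,700 is €1,195; credit = €2,075 − €1,195 = €880.
Child Care Credit: income exceeds €10,600 by €172,000, which is 35 full-or-partial €5,000 increments; reduction = 35 × €48 = €1,680, leaving €336.
Commuter Credit: income exceeds €162,600 by €20,000, which is 25 full-or-partial €800 increments; reduction = 25 × €18 = €450, leaving €666.
Total: €2,950 + €880 + €336 + €666 = €4,832.

€4,832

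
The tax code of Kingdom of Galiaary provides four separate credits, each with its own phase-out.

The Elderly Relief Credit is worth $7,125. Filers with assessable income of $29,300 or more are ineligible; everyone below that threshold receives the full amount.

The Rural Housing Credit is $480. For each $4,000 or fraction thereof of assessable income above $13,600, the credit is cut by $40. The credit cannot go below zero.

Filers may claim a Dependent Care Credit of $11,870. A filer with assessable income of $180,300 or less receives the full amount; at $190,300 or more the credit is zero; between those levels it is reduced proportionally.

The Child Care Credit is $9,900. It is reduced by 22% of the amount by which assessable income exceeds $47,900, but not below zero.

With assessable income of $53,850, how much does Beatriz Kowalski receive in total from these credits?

Elderly Relief Credit: $53,850 meets or exceeds the $29,300 cutoff, so the credit is $0.
Rural Housing Credit: income exceeds $13,600 by $40,250, which is 11 full-or-partial $4,000 increments; reduction = 11 × $40 = $440, leaving $40.
Dependent Care Credit: $53,850 is at or below the $180,300 threshold, so the full $11,870 applies.
Child Care Credit: 22% of the $5,950 excess over $47,900 is $1,309; credit = $9,900 − $1,309 = $8,591.
Total: $0 + $40 + $11,870 + $8,591 = $20,501.

$20,501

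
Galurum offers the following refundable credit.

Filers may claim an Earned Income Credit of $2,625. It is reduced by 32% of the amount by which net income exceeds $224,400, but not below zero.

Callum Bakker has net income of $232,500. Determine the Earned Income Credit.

$33

Earned Income Credit: 32% of the $8,100 excess over $224,400 is $2,592; credit = $2,625 − $2,592 = $33.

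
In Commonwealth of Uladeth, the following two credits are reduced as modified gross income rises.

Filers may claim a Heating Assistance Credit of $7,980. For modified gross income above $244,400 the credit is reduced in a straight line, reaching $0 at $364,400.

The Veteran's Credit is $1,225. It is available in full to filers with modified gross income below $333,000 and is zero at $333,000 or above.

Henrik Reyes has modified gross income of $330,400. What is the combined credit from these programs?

Heating Assistance Credit: $330,400 is $86,000 into a $120,000 phase-out range, leaving 34,000/120,000 of the credit: $7,980 × 34,000/120,000 = $2,261.
Veteran's Credit: $330,400 is below the $333,000 cutoff, so the full $1,225 applies.
Total: $2,261 + $1,225 = $3,486.

$3,486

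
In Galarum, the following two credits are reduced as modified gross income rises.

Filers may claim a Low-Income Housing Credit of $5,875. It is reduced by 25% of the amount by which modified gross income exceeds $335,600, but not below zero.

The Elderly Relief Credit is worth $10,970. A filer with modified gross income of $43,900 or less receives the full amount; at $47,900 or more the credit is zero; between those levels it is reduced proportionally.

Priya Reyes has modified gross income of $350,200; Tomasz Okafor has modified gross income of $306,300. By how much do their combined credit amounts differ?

$3,650

Priya ($350,200): Low-Income Housing Credit: 25% of the $14,600 excess over $335,600 is $3,650; credit = $5,875 − $3,650 = $2,225. Elderly Relief Credit: $350,200 is at or above $47,900, so the credit is $0. total $2,225 + $0 = $2,225
Tomasz ($306,300): Low-Income Housing Credit: $306,300 is at or below the $335,600 threshold, so the full $5,875 applies. Elderly Relief Credit: $306,300 is at or above $47,900, so the credit is $0. total $5,875 + $0 = $5,875
Difference: |$2,225 − $5,875| = $3,650.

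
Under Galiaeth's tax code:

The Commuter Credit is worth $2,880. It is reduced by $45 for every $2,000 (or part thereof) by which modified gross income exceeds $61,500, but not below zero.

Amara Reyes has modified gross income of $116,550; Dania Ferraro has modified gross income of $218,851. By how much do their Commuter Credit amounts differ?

$1,620

Amara ($116,550): Commuter Credit: income exceeds $61,500 by $55,050, which is 28 full-or-partial $2,000 increments; reduction = 28 × $45 = $1,260, leaving $1,620.
Dania ($218,851): Commuter Credit: income exceeds $61,500 by $157,351 → 79 increments × $45 = $3,555 ≥ base, so the credit is $0.
Difference: |$1,620 − $0| = $1,620.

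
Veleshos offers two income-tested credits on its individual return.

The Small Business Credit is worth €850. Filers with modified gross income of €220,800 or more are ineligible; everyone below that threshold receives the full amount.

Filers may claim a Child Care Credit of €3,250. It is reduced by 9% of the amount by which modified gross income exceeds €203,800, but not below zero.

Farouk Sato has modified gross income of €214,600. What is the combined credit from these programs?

Small Business Credit: €214,600 is below the €220,800 cutoff, so the full €850 applies.
Child Care Credit: 9% of the €10,800 excess over €203,800 is €972; credit = €3,250 − €972 = €2,278.
Total: €850 + €2,278 = €3,128.

€3,128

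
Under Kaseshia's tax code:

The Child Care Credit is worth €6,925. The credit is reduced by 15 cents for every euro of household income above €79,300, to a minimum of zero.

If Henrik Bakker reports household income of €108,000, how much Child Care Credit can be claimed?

Child Care Credit: 15% of the €28,700 excess over €79,300 is €4,305; credit = €6,925 − €4,305 = €2,620.

€2,620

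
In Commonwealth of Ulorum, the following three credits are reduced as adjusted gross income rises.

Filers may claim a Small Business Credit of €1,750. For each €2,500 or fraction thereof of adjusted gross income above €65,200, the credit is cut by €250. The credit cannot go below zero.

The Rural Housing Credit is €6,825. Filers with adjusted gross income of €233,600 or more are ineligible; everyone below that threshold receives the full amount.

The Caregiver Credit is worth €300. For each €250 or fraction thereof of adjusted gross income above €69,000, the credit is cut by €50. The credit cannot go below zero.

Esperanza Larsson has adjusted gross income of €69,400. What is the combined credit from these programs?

Small Business Credit: income exceeds €65,200 by €4,200, which is 2 full-or-partial €2,500 increments; reduction = 2 × €250 = €500, leaving €1,250.
Rural Housing Credit: €69,400 is below the €233,600 cutoff, so the full €6,825 applies.
Caregiver Credit: income exceeds €69,000 by €400, which is 2 full-or-partial €250 increments; reduction = 2 × €50 = €100, leaving €200.
Total: €1,250 + €6,825 + €200 = €8,275.

€8,275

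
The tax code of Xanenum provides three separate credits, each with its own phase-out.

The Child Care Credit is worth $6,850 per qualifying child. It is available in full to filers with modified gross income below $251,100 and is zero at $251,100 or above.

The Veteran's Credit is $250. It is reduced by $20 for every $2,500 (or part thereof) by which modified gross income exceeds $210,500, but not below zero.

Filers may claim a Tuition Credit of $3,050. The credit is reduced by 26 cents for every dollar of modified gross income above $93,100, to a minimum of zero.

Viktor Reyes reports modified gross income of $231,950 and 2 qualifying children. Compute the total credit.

Child Care Credit: base = 2 × $6,850 = $13,700. $231,950 is below the $251,100 cutoff, so the full $13,700 applies.
Veteran's Credit: income exceeds $210,500 by $21,450, which is 9 full-or-partial $2,500 increments; reduction = 9 × $20 = $180, leaving $70.
Tuition Credit: 26% of the $138,850 excess over $93,100 is $36,101 ≥ base, so the credit is $0.
Total: $13,700 + $70 + $0 = $13,770.

$13,770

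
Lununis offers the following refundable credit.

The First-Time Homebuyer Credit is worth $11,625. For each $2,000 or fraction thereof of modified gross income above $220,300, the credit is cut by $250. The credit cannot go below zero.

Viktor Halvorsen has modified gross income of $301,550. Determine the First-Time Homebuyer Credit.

First-Time Homebuyer Credit: income exceeds $220,300 by $81,250, which is 41 full-or-partial $2,000 increments; reduction = 41 × $250 = $10,250, leaving $1,375.

$1,375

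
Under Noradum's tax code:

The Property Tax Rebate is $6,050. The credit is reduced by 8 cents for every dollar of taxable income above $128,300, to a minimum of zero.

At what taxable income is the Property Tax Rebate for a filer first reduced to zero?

$203,925

The credit falls by 8% of each dollar above $128,300, so it reaches zero when the excess is $6,050 / 8% = $75,625: income = $128,300 + $75,625 = $203,925.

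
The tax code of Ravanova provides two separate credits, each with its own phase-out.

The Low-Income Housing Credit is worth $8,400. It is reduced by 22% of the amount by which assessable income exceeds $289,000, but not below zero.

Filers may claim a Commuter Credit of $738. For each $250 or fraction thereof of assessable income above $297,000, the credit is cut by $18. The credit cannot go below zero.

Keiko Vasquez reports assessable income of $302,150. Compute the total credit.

Low-Income Housing Credit: 22% of the $13,150 excess over $289,000 is $2,893; credit = $8,400 − $2,893 = $5,507.
Commuter Credit: income exceeds $297,000 by $5,150, which is 21 full-or-partial $250 increments; reduction = 21 × $18 = $378, leaving $360.
Total: $5,507 + $360 = $5,867.

$5,867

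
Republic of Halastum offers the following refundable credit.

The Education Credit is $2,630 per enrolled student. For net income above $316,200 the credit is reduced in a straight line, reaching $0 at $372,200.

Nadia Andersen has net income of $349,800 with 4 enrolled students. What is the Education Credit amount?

Education Credit: base = 4 × $2,630 = $10,520. $349,800 is $33,600 into a $56,000 phase-out range, leaving 22,400/56,000 of the credit: $10,520 × 22,400/56,000 = $4,208.

$4,208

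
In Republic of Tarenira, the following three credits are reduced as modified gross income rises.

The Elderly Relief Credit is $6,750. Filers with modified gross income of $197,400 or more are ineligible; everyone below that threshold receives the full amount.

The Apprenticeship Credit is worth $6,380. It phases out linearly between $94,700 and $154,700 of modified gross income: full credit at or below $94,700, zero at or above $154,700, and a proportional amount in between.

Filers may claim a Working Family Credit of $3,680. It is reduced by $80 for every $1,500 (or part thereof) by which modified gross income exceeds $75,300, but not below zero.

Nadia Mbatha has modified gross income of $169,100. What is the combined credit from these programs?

$6,750

Elderly Relief Credit: $169,100 is below the $197,400 cutoff, so the full $6,750 applies.
Apprenticeship Credit: $169,100 is at or above $154,700, so the credit is $0.
Working Family Credit: income exceeds $75,300 by $93,800 → 63 increments × $80 = $5,040 ≥ base, so the credit is $0.
Total: $6,750 + $0 + $0 = $6,750.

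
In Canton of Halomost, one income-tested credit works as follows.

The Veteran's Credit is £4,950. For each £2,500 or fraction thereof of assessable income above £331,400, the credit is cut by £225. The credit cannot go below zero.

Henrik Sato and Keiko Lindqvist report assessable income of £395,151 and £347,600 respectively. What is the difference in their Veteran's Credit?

£3,375

Henrik (£395,151): Veteran's Credit: income exceeds £331,400 by £63,751 → 26 increments × £225 = £5,850 ≥ base, so the credit is £0.
Keiko (£347,600): Veteran's Credit: income exceeds £331,400 by £16,200, which is 7 full-or-partial £2,500 increments; reduction = 7 × £225 = £1,575, leaving £3,375.
Difference: |£0 − £3,375| = £3,375.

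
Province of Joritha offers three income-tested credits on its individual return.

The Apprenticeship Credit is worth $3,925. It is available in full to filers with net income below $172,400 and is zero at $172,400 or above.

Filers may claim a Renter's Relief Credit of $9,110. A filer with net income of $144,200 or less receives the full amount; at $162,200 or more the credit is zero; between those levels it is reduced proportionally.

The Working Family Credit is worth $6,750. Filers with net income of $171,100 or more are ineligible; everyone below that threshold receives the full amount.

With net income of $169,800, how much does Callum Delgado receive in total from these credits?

$10,675

Apprenticeship Credit: $169,800 is below the $172,400 cutoff, so the full $3,925 applies.
Renter's Relief Credit: $169,800 is at or above $162,200, so the credit is $0.
Working Family Credit: $169,800 is below the $171,100 cutoff, so the full $6,750 applies.
Total: $3,925 + $0 + $6,750 = $10,675.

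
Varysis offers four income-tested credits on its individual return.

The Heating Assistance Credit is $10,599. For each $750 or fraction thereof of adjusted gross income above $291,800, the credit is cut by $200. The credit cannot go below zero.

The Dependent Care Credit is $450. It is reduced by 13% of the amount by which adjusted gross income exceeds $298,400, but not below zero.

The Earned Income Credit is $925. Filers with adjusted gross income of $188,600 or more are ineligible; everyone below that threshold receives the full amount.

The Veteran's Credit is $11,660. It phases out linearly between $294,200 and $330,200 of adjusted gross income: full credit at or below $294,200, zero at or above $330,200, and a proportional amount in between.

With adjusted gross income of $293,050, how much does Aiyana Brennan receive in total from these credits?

$22,309

Heating Assistance Credit: income exceeds $291,800 by $1,250, which is 2 full-or-partial $750 increments; reduction = 2 × $200 = $400, leaving $10,199.
Dependent Care Credit: $293,050 is at or below the $298,400 threshold, so the full $450 applies.
Earned Income Credit: $293,050 meets or exceeds the $188,600 cutoff, so the credit is $0.
Veteran's Credit: $293,050 is at or below the $294,200 threshold, so the full $11,660 applies.
Total: $10,199 + $450 + $0 + $11,660 = $22,309.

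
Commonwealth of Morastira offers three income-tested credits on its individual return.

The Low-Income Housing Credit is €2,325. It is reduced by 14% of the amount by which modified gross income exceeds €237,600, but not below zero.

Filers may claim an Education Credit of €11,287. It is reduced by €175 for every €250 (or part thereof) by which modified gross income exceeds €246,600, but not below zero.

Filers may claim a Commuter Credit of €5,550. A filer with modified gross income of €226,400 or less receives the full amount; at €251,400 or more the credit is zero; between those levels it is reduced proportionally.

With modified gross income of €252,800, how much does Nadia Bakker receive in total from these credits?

Low-Income Housing Credit: 14% of the €15,200 excess over €237,600 is €2,128; credit = €2,325 − €2,128 = €197.
Education Credit: income exceeds €246,600 by €6,200, which is 25 full-or-partial €250 increments; reduction = 25 × €175 = €4,375, leaving €6,912.
Commuter Credit: €252,800 is at or above €251,400, so the credit is €0.
Total: €197 + €6,912 + €0 = €7,109.

€7,109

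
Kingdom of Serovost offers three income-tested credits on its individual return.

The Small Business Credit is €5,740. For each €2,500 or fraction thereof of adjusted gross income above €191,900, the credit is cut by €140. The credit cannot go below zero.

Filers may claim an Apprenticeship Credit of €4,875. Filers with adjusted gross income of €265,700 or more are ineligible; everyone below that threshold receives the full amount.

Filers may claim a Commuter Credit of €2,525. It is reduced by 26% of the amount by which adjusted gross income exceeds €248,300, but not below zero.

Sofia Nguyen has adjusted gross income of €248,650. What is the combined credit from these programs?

Small Business Credit: income exceeds €191,900 by €56,750, which is 23 full-or-partial €2,500 increments; reduction = 23 × €140 = €3,220, leaving €2,520.
Apprenticeship Credit: €248,650 is below the €265,700 cutoff, so the full €4,875 applies.
Commuter Credit: 26% of the €350 excess over €248,300 is €91; credit = €2,525 − €91 = €2,434.
Total: €2,520 + €4,875 + €2,434 = €9,829.

€9,829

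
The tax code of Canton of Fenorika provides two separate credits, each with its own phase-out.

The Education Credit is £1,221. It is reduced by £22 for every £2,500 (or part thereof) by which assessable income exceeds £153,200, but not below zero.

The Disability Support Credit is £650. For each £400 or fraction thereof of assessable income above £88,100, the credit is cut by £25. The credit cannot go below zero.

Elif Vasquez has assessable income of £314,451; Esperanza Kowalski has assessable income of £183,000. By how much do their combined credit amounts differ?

Elif (£314,451): Education Credit: income exceeds £153,200 by £161,251 → 65 increments × £22 = £1,430 ≥ base, so the credit is £0. Disability Support Credit: income exceeds £88,100 by £226,351 → 566 increments × £25 = £14,150 ≥ base, so the credit is £0. total £0 + £0 = £0
Esperanza (£183,000): Education Credit: income exceeds £153,200 by £29,800, which is 12 full-or-partial £2,500 increments; reduction = 12 × £22 = £264, leaving £957. Disability Support Credit: income exceeds £88,100 by £94,900 → 238 increments × £25 = £5,950 ≥ base, so the credit is £0. total £957 + £0 = £957
Difference: |£0 − £957| = £957.

£957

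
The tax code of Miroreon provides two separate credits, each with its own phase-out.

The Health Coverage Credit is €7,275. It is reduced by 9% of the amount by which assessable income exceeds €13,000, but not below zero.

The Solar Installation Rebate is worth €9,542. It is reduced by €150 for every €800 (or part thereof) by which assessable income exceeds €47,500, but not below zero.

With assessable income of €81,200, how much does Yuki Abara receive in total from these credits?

Health Coverage Credit: 9% of the €68,200 excess over €13,000 is €6,138; credit = €7,275 − €6,138 = €1,137.
Solar Installation Rebate: income exceeds €47,500 by €33,700, which is 43 full-or-partial €800 increments; reduction = 43 × €150 = €6,450, leaving €3,092.
Total: €1,137 + €3,092 = €4,229.

€4,229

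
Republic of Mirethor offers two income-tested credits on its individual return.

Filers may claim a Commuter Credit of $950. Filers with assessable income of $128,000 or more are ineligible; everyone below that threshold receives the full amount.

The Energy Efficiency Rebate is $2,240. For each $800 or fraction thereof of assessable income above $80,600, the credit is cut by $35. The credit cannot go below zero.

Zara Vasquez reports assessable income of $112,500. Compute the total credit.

Commuter Credit: $112,500 is below the $128,000 cutoff, so the full $950 applies.
Energy Efficiency Rebate: income exceeds $80,600 by $31,900, which is 40 full-or-partial $800 increments; reduction = 40 × $35 = $1,400, leaving $840.
Total: $950 + $840 = $1,790.

$1,790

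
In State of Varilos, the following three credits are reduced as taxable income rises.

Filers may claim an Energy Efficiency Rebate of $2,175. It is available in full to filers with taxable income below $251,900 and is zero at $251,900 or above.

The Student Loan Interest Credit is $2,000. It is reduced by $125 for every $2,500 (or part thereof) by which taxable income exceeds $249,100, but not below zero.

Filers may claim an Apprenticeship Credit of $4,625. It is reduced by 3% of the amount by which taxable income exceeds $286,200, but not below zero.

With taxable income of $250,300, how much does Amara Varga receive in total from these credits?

Energy Efficiency Rebate: $250,300 is below the $251,900 cutoff, so the full $2,175 applies.
Student Loan Interest Credit: income exceeds $249,100 by $1,200, which is 1 full-or-partial $2,500 increment; reduction = 1 × $125 = $125, leaving $1,875.
Apprenticeship Credit: $250,300 is at or below the $286,200 threshold, so the full $4,625 applies.
Total: $2,175 + $1,875 + $4,625 = $8,675.

$8,675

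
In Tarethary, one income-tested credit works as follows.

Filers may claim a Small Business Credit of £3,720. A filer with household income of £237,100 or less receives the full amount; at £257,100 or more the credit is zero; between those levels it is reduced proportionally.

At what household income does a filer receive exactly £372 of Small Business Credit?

£372 is 372/3,720 of the full £3,720, so 3,348/3,720 of the £20,000 range has been used: income = £237,100 + £20,000 × 3,348/3,720 = £255,100.

£255,100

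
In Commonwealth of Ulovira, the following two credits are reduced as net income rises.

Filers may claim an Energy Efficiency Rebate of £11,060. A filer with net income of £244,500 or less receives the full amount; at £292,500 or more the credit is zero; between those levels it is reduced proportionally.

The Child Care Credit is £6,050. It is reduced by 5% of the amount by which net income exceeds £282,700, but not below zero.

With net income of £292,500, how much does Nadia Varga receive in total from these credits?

£5,560

Energy Efficiency Rebate: £292,500 is at or above £292,500, so the credit is £0.
Child Care Credit: 5% of the £9,800 excess over £282,700 is £490; credit = £6,050 − £490 = £5,560.
Total: £0 + £5,560 = £5,560.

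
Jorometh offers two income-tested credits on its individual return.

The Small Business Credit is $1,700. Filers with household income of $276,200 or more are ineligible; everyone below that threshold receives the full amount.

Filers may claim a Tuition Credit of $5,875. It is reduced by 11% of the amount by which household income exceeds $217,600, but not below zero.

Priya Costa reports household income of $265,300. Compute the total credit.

Small Business Credit: $265,300 is below the $276,200 cutoff, so the full $1,700 applies.
Tuition Credit: 11% of the $47,700 excess over $217,600 is $5,247; credit = $5,875 − $5,247 = $628.
Total: $1,700 + $628 = $2,328.

$2,328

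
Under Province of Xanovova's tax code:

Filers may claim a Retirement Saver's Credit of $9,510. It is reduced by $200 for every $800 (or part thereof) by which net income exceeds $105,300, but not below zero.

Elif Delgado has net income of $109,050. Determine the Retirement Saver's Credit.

Retirement Saver's Credit: income exceeds $105,300 by $3,750, which is 5 full-or-partial $800 increments; reduction = 5 × $200 = $1,000, leaving $8,510.

$8,510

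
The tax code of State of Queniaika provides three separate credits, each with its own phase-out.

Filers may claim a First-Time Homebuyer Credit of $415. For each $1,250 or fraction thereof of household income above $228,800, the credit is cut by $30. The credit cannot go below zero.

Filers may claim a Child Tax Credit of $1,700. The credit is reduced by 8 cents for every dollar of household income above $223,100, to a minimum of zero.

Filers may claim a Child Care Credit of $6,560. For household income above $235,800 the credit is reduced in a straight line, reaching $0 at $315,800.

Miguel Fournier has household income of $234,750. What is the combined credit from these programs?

$7,593

First-Time Homebuyer Credit: income exceeds $228,800 by $5,950, which is 5 full-or-partial $1,250 increments; reduction = 5 × $30 = $150, leaving $265.
Child Tax Credit: 8% of the $11,650 excess over $223,100 is $932; credit = $1,700 − $932 = $768.
Child Care Credit: $234,750 is at or below the $235,800 threshold, so the full $6,560 applies.
Total: $265 + $768 + $6,560 = $7,593.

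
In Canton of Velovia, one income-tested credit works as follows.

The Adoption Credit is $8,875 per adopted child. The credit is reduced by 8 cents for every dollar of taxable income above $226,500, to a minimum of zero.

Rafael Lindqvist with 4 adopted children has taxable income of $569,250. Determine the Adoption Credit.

$8,080

Adoption Credit: base = 4 × $8,875 = $35,500. 8% of the $342,750 excess over $226,500 is $27,420; credit = $35,500 − $27,420 = $8,080.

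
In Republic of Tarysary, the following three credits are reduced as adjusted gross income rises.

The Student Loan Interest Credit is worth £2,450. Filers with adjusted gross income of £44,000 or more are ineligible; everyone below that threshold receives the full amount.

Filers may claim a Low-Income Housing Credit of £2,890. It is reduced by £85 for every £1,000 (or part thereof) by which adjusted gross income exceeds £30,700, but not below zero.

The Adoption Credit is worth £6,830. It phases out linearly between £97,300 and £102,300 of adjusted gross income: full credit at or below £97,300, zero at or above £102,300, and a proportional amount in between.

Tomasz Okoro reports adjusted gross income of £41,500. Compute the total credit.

£11,235

Student Loan Interest Credit: £41,500 is below the £44,000 cutoff, so the full £2,450 applies.
Low-Income Housing Credit: income exceeds £30,700 by £10,800, which is 11 full-or-partial £1,000 increments; reduction = 11 × £85 = £935, leaving £1,955.
Adoption Credit: £41,500 is at or below the £97,300 threshold, so the full £6,830 applies.
Total: £2,450 + £1,955 + £6,830 = £11,235.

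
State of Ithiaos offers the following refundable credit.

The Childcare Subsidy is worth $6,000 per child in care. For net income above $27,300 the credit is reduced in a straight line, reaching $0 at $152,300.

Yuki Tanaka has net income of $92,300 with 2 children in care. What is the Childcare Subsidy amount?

Childcare Subsidy: base = 2 × $6,000 = $12,000. $92,300 is $65,000 into a $125,000 phase-out range, leaving 60,000/125,000 of the credit: $12,000 × 60,000/125,000 = $5,760.

$5,760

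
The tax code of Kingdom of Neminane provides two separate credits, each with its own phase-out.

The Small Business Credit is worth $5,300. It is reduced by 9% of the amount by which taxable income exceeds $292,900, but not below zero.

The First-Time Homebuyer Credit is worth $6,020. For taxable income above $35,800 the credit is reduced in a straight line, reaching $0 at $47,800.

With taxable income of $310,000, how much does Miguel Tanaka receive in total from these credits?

Small Business Credit: 9% of the $17,100 excess over $292,900 is $1,539; credit = $5,300 − $1,539 = $3,761.
First-Time Homebuyer Credit: $310,000 is at or above $47,800, so the credit is $0.
Total: $3,761 + $0 = $3,761.

$3,761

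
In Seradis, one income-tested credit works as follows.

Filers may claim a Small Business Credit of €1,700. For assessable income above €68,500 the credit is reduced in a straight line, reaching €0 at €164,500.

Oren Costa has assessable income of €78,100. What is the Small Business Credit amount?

€1,530

Small Business Credit: €78,100 is €9,600 into a €96,000 phase-out range, leaving 86,400/96,000 of the credit: €1,700 × 86,400/96,000 = €1,530.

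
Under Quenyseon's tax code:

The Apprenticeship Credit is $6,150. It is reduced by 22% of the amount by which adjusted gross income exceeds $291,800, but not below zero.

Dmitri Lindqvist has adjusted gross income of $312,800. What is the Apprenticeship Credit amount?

$1,530

Apprenticeship Credit: 22% of the $21,000 excess over $291,800 is $4,620; credit = $6,150 − $4,620 = $1,530.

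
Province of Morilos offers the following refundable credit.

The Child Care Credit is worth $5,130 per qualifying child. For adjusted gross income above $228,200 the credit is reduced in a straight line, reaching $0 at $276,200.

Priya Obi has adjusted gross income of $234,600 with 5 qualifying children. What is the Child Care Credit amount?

$22,230

Child Care Credit: base = 5 × $5,130 = $25,650. $234,600 is $6,400 into a $48,000 phase-out range, leaving 41,600/48,000 of the credit: $25,650 × 41,600/48,000 = $22,230.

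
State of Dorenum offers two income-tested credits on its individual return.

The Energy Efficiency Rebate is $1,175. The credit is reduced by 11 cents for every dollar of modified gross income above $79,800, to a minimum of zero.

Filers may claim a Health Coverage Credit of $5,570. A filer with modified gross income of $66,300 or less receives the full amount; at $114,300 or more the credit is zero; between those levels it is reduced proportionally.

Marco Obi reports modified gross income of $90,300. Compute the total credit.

Energy Efficiency Rebate: 11% of the $10,500 excess over $79,800 is $1,155; credit = $1,175 − $1,155 = $20.
Health Coverage Credit: $90,300 is $24,000 into a $48,000 phase-out range, leaving 24,000/48,000 of the credit: $5,570 × 24,000/48,000 = $2,785.
Total: $20 + $2,785 = $2,805.

$2,805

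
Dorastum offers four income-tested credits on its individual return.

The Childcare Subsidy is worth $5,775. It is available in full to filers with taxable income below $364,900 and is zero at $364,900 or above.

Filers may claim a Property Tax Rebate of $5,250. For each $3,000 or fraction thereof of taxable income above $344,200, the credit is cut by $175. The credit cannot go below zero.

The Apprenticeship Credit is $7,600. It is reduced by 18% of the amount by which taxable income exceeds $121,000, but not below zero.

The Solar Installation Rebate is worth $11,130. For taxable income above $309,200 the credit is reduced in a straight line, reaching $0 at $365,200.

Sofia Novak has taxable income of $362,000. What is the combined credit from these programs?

Childcare Subsidy: $362,000 is below the $364,900 cutoff, so the full $5,775 applies.
Property Tax Rebate: income exceeds $344,200 by $17,800, which is 6 full-or-partial $3,000 increments; reduction = 6 × $175 = $1,050, leaving $4,200.
Apprenticeship Credit: 18% of the $241,000 excess over $121,000 is $43,380 ≥ base, so the credit is $0.
Solar Installation Rebate: $362,000 is $52,800 into a $56,000 phase-out range, leaving 3,200/56,000 of the credit: $11,130 × 3,200/56,000 = $636.
Total: $5,775 + $4,200 + $0 + $636 = $10,611.

$10,611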